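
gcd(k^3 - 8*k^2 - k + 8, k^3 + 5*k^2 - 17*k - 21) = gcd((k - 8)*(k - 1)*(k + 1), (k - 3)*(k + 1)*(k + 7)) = k + 1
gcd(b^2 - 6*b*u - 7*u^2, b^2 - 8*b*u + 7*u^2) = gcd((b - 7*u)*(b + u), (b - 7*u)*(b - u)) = -b + 7*u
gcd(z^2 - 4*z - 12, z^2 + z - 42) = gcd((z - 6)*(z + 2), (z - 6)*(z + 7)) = z - 6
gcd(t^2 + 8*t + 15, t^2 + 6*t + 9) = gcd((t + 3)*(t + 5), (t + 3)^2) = t + 3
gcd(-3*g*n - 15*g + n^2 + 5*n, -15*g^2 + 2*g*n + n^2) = 3*g - n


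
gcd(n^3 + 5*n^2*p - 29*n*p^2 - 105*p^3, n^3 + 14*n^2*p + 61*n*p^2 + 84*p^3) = n^2 + 10*n*p + 21*p^2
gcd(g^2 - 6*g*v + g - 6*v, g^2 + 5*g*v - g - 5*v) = 1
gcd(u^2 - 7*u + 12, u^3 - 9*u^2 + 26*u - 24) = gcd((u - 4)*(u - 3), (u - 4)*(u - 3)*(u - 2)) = u^2 - 7*u + 12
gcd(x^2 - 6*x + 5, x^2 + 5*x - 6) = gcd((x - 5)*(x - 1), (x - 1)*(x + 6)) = x - 1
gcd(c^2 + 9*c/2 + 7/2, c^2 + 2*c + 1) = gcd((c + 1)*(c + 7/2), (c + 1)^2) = c + 1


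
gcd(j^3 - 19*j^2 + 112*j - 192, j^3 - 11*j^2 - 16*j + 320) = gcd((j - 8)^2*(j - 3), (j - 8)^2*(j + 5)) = j^2 - 16*j + 64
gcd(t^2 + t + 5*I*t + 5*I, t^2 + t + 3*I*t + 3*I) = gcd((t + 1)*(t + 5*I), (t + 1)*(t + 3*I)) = t + 1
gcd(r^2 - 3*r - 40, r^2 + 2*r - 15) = r + 5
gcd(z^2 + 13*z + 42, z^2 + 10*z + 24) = z + 6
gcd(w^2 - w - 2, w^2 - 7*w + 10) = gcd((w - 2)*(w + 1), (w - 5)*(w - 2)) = w - 2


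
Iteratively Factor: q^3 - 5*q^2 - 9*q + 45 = (q - 3)*(q^2 - 2*q - 15) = (q - 3)*(q + 3)*(q - 5)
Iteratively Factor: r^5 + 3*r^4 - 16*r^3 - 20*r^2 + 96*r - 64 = (r + 4)*(r^4 - r^3 - 12*r^2 + 28*r - 16) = (r - 1)*(r + 4)*(r^3 - 12*r + 16) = (r - 1)*(r + 4)^2*(r^2 - 4*r + 4) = (r - 2)*(r - 1)*(r + 4)^2*(r - 2)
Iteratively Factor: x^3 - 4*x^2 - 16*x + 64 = (x - 4)*(x^2 - 16) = (x - 4)*(x + 4)*(x - 4)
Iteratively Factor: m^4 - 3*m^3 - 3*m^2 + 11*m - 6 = (m + 2)*(m^3 - 5*m^2 + 7*m - 3) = (m - 1)*(m + 2)*(m^2 - 4*m + 3) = (m - 3)*(m - 1)*(m + 2)*(m - 1)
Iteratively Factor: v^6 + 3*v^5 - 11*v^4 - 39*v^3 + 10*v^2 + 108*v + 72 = (v - 2)*(v^5 + 5*v^4 - v^3 - 41*v^2 - 72*v - 36) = (v - 2)*(v + 2)*(v^4 + 3*v^3 - 7*v^2 - 27*v - 18) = (v - 2)*(v + 2)^2*(v^3 + v^2 - 9*v - 9) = (v - 2)*(v + 1)*(v + 2)^2*(v^2 - 9) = (v - 2)*(v + 1)*(v + 2)^2*(v + 3)*(v - 3)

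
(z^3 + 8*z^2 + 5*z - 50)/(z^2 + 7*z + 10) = (z^2 + 3*z - 10)/(z + 2)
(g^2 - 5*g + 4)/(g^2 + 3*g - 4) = (g - 4)/(g + 4)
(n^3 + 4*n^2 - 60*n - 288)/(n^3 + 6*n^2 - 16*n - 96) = (n^2 - 2*n - 48)/(n^2 - 16)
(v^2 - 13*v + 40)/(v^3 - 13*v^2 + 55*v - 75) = (v - 8)/(v^2 - 8*v + 15)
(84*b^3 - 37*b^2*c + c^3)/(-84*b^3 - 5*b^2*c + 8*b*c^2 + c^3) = (-4*b + c)/(4*b + c)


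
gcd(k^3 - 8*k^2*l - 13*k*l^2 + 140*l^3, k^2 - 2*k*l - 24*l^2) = k + 4*l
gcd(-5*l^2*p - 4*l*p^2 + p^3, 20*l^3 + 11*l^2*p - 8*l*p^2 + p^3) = -5*l^2 - 4*l*p + p^2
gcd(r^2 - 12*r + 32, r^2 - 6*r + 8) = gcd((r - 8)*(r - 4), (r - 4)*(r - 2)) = r - 4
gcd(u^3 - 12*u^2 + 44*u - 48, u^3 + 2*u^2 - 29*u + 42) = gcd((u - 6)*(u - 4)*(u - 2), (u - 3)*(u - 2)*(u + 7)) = u - 2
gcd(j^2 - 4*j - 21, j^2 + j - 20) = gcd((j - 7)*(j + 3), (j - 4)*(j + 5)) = 1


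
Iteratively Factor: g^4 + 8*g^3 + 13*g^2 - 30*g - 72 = (g - 2)*(g^3 + 10*g^2 + 33*g + 36) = (g - 2)*(g + 4)*(g^2 + 6*g + 9) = (g - 2)*(g + 3)*(g + 4)*(g + 3)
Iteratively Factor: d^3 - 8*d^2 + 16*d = (d - 4)*(d^2 - 4*d) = (d - 4)^2*(d)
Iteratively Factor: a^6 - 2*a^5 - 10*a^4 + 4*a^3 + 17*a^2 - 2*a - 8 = (a + 2)*(a^5 - 4*a^4 - 2*a^3 + 8*a^2 + a - 4) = (a - 1)*(a + 2)*(a^4 - 3*a^3 - 5*a^2 + 3*a + 4) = (a - 1)*(a + 1)*(a + 2)*(a^3 - 4*a^2 - a + 4) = (a - 1)*(a + 1)^2*(a + 2)*(a^2 - 5*a + 4) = (a - 4)*(a - 1)*(a + 1)^2*(a + 2)*(a - 1)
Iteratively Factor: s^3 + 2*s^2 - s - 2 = (s - 1)*(s^2 + 3*s + 2) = (s - 1)*(s + 2)*(s + 1)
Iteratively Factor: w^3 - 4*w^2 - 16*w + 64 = (w - 4)*(w^2 - 16) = (w - 4)^2*(w + 4)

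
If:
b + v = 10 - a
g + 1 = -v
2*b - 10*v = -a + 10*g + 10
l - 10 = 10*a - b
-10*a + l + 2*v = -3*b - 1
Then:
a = 31/2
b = -31/4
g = -13/4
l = 691/4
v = 9/4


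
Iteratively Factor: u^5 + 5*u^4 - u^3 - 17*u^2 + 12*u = (u + 4)*(u^4 + u^3 - 5*u^2 + 3*u) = (u + 3)*(u + 4)*(u^3 - 2*u^2 + u) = (u - 1)*(u + 3)*(u + 4)*(u^2 - u) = (u - 1)^2*(u + 3)*(u + 4)*(u)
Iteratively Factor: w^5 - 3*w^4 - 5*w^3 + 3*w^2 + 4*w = (w - 4)*(w^4 + w^3 - w^2 - w) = (w - 4)*(w + 1)*(w^3 - w) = (w - 4)*(w - 1)*(w + 1)*(w^2 + w) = (w - 4)*(w - 1)*(w + 1)^2*(w)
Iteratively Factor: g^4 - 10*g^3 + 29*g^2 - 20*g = (g - 5)*(g^3 - 5*g^2 + 4*g) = (g - 5)*(g - 1)*(g^2 - 4*g) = (g - 5)*(g - 4)*(g - 1)*(g)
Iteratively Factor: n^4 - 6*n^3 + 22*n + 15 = (n - 5)*(n^3 - n^2 - 5*n - 3) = (n - 5)*(n + 1)*(n^2 - 2*n - 3) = (n - 5)*(n + 1)^2*(n - 3)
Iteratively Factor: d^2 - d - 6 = (d + 2)*(d - 3)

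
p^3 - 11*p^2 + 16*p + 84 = (p - 7)*(p - 6)*(p + 2)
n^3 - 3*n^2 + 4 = (n - 2)^2*(n + 1)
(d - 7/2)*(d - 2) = d^2 - 11*d/2 + 7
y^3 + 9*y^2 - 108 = (y - 3)*(y + 6)^2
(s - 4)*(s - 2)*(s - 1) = s^3 - 7*s^2 + 14*s - 8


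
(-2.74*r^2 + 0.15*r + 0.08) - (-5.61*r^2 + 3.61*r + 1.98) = 2.87*r^2 - 3.46*r - 1.9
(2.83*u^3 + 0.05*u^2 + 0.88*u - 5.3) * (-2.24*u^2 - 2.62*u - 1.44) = -6.3392*u^5 - 7.5266*u^4 - 6.1774*u^3 + 9.4944*u^2 + 12.6188*u + 7.632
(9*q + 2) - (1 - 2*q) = 11*q + 1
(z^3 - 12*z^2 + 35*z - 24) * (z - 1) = z^4 - 13*z^3 + 47*z^2 - 59*z + 24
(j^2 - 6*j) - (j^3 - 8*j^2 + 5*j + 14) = -j^3 + 9*j^2 - 11*j - 14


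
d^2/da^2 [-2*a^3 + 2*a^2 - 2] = 4 - 12*a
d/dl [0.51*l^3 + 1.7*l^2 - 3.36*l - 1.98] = 1.53*l^2 + 3.4*l - 3.36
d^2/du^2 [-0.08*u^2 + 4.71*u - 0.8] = -0.160000000000000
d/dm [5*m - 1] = 5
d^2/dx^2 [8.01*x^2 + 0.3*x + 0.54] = 16.0200000000000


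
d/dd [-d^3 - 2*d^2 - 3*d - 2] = -3*d^2 - 4*d - 3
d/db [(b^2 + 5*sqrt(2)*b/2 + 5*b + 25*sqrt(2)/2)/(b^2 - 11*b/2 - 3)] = (-42*b^2 - 10*sqrt(2)*b^2 - 100*sqrt(2)*b - 24*b - 60 + 245*sqrt(2))/(4*b^4 - 44*b^3 + 97*b^2 + 132*b + 36)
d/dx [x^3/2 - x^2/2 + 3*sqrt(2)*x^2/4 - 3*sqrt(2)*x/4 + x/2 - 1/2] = 3*x^2/2 - x + 3*sqrt(2)*x/2 - 3*sqrt(2)/4 + 1/2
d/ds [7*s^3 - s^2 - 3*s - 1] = 21*s^2 - 2*s - 3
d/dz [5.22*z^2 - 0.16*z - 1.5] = 10.44*z - 0.16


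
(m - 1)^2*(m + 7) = m^3 + 5*m^2 - 13*m + 7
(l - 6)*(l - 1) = l^2 - 7*l + 6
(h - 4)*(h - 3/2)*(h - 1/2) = h^3 - 6*h^2 + 35*h/4 - 3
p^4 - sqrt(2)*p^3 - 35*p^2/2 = p^2*(p - 7*sqrt(2)/2)*(p + 5*sqrt(2)/2)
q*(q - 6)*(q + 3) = q^3 - 3*q^2 - 18*q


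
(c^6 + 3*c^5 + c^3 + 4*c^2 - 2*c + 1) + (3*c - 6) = c^6 + 3*c^5 + c^3 + 4*c^2 + c - 5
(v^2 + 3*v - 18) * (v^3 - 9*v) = v^5 + 3*v^4 - 27*v^3 - 27*v^2 + 162*v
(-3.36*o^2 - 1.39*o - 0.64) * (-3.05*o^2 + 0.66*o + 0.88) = 10.248*o^4 + 2.0219*o^3 - 1.9222*o^2 - 1.6456*o - 0.5632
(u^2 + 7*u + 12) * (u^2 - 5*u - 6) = u^4 + 2*u^3 - 29*u^2 - 102*u - 72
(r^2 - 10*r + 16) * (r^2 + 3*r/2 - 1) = r^4 - 17*r^3/2 + 34*r - 16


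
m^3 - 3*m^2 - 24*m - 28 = (m - 7)*(m + 2)^2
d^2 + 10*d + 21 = (d + 3)*(d + 7)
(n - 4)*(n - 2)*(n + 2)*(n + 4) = n^4 - 20*n^2 + 64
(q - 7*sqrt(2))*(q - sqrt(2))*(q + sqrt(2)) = q^3 - 7*sqrt(2)*q^2 - 2*q + 14*sqrt(2)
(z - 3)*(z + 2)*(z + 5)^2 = z^4 + 9*z^3 + 9*z^2 - 85*z - 150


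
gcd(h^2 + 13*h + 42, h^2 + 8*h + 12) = h + 6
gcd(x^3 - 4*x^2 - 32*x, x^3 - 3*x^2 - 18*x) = x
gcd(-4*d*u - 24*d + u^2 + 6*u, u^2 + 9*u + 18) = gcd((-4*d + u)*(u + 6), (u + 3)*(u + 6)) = u + 6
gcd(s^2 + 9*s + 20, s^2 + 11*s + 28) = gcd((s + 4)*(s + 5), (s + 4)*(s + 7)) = s + 4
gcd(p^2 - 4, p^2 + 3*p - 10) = p - 2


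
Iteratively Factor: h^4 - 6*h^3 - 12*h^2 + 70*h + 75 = (h - 5)*(h^3 - h^2 - 17*h - 15) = (h - 5)*(h + 3)*(h^2 - 4*h - 5) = (h - 5)*(h + 1)*(h + 3)*(h - 5)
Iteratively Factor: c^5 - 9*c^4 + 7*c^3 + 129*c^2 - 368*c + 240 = (c - 3)*(c^4 - 6*c^3 - 11*c^2 + 96*c - 80) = (c - 5)*(c - 3)*(c^3 - c^2 - 16*c + 16) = (c - 5)*(c - 3)*(c - 1)*(c^2 - 16) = (c - 5)*(c - 3)*(c - 1)*(c + 4)*(c - 4)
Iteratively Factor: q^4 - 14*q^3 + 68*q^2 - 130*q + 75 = (q - 5)*(q^3 - 9*q^2 + 23*q - 15) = (q - 5)*(q - 1)*(q^2 - 8*q + 15) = (q - 5)^2*(q - 1)*(q - 3)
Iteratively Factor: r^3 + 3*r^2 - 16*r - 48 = (r + 3)*(r^2 - 16) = (r - 4)*(r + 3)*(r + 4)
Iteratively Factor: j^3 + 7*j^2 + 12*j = (j)*(j^2 + 7*j + 12) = j*(j + 3)*(j + 4)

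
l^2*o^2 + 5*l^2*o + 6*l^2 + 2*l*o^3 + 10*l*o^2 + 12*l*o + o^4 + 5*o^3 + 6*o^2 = (l + o)^2*(o + 2)*(o + 3)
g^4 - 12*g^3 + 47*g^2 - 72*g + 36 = (g - 6)*(g - 3)*(g - 2)*(g - 1)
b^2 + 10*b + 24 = (b + 4)*(b + 6)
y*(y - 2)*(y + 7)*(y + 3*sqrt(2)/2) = y^4 + 3*sqrt(2)*y^3/2 + 5*y^3 - 14*y^2 + 15*sqrt(2)*y^2/2 - 21*sqrt(2)*y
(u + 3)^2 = u^2 + 6*u + 9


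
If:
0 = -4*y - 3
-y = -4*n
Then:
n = -3/16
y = -3/4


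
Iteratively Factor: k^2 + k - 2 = (k - 1)*(k + 2)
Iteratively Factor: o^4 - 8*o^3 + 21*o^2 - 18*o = (o - 3)*(o^3 - 5*o^2 + 6*o) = o*(o - 3)*(o^2 - 5*o + 6) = o*(o - 3)*(o - 2)*(o - 3)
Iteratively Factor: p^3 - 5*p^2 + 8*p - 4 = (p - 2)*(p^2 - 3*p + 2) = (p - 2)*(p - 1)*(p - 2)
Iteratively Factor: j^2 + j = (j + 1)*(j)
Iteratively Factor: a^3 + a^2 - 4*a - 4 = (a - 2)*(a^2 + 3*a + 2) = (a - 2)*(a + 1)*(a + 2)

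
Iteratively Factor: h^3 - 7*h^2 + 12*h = (h - 4)*(h^2 - 3*h) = (h - 4)*(h - 3)*(h)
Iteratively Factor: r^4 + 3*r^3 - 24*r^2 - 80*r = (r + 4)*(r^3 - r^2 - 20*r) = (r - 5)*(r + 4)*(r^2 + 4*r) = (r - 5)*(r + 4)^2*(r)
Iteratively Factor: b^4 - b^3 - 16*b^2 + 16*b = (b - 1)*(b^3 - 16*b) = b*(b - 1)*(b^2 - 16) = b*(b - 1)*(b + 4)*(b - 4)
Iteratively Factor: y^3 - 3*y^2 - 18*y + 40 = (y - 2)*(y^2 - y - 20) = (y - 5)*(y - 2)*(y + 4)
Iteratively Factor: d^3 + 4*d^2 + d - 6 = (d - 1)*(d^2 + 5*d + 6) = (d - 1)*(d + 3)*(d + 2)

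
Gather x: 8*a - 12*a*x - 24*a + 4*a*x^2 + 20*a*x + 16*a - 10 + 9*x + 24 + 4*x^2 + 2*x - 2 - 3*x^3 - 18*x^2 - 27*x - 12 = -3*x^3 + x^2*(4*a - 14) + x*(8*a - 16)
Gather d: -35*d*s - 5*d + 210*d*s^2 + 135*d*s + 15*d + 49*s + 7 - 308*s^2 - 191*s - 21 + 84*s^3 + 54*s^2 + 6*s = d*(210*s^2 + 100*s + 10) + 84*s^3 - 254*s^2 - 136*s - 14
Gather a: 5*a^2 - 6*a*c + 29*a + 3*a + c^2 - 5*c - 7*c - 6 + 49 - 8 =5*a^2 + a*(32 - 6*c) + c^2 - 12*c + 35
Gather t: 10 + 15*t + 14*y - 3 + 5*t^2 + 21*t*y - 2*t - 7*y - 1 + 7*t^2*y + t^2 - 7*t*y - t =t^2*(7*y + 6) + t*(14*y + 12) + 7*y + 6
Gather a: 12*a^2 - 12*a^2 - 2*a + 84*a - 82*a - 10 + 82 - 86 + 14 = 0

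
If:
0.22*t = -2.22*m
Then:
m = -0.0990990990990991*t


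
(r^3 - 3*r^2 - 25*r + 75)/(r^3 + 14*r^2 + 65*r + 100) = (r^2 - 8*r + 15)/(r^2 + 9*r + 20)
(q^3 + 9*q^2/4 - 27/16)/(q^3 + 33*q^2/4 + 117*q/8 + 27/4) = (8*q^2 + 6*q - 9)/(2*(4*q^2 + 27*q + 18))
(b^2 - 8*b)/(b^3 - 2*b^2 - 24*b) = (8 - b)/(-b^2 + 2*b + 24)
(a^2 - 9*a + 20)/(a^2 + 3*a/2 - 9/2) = 2*(a^2 - 9*a + 20)/(2*a^2 + 3*a - 9)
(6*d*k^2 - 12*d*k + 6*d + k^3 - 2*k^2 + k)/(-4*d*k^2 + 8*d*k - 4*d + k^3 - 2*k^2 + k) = (-6*d - k)/(4*d - k)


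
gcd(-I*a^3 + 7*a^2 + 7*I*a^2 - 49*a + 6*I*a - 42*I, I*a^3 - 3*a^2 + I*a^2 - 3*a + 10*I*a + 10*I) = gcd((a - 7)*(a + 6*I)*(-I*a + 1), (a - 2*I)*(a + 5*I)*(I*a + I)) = 1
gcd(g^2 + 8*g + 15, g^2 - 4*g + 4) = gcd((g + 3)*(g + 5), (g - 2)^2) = 1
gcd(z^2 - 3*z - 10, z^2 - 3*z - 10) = z^2 - 3*z - 10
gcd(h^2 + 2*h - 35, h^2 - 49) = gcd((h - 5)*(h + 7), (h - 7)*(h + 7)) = h + 7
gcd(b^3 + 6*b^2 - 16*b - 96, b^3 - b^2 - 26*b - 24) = b + 4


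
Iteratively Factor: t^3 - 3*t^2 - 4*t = (t + 1)*(t^2 - 4*t) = t*(t + 1)*(t - 4)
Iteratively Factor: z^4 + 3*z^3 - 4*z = (z)*(z^3 + 3*z^2 - 4) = z*(z + 2)*(z^2 + z - 2) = z*(z - 1)*(z + 2)*(z + 2)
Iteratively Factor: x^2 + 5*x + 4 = (x + 4)*(x + 1)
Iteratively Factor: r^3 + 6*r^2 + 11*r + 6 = (r + 2)*(r^2 + 4*r + 3) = (r + 1)*(r + 2)*(r + 3)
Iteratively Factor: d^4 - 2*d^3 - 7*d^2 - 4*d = (d + 1)*(d^3 - 3*d^2 - 4*d) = (d + 1)^2*(d^2 - 4*d) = (d - 4)*(d + 1)^2*(d)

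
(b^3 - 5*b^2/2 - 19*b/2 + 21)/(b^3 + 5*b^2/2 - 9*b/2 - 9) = (2*b - 7)/(2*b + 3)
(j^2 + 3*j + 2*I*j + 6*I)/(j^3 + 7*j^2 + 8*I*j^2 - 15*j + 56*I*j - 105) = (j^2 + j*(3 + 2*I) + 6*I)/(j^3 + j^2*(7 + 8*I) + j*(-15 + 56*I) - 105)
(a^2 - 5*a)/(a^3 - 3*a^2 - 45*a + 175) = a/(a^2 + 2*a - 35)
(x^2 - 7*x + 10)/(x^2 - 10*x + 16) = (x - 5)/(x - 8)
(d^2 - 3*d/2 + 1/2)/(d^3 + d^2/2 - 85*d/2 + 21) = (d - 1)/(d^2 + d - 42)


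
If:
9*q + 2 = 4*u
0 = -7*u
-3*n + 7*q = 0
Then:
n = -14/27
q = -2/9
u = 0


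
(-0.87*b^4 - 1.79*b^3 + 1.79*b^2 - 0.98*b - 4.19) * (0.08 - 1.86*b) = 1.6182*b^5 + 3.2598*b^4 - 3.4726*b^3 + 1.966*b^2 + 7.715*b - 0.3352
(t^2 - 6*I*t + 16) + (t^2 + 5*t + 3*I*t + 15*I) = 2*t^2 + 5*t - 3*I*t + 16 + 15*I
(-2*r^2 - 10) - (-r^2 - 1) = -r^2 - 9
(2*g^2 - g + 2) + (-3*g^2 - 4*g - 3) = -g^2 - 5*g - 1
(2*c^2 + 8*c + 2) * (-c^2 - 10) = -2*c^4 - 8*c^3 - 22*c^2 - 80*c - 20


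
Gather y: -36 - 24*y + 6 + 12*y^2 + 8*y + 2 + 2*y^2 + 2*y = 14*y^2 - 14*y - 28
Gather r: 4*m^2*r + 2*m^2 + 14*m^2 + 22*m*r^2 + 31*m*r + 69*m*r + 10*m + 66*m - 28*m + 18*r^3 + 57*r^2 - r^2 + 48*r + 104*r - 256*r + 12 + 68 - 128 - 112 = 16*m^2 + 48*m + 18*r^3 + r^2*(22*m + 56) + r*(4*m^2 + 100*m - 104) - 160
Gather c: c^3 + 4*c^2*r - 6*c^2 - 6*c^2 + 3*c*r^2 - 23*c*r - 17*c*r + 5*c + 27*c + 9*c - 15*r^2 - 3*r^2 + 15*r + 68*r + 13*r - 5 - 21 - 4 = c^3 + c^2*(4*r - 12) + c*(3*r^2 - 40*r + 41) - 18*r^2 + 96*r - 30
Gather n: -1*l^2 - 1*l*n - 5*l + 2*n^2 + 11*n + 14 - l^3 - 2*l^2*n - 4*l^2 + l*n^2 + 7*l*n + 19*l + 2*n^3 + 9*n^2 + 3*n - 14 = -l^3 - 5*l^2 + 14*l + 2*n^3 + n^2*(l + 11) + n*(-2*l^2 + 6*l + 14)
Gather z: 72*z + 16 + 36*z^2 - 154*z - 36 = 36*z^2 - 82*z - 20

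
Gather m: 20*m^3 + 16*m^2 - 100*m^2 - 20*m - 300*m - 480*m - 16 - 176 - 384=20*m^3 - 84*m^2 - 800*m - 576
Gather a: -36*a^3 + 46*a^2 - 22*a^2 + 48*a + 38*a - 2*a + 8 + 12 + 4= -36*a^3 + 24*a^2 + 84*a + 24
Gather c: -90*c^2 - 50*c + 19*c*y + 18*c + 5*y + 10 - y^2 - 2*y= -90*c^2 + c*(19*y - 32) - y^2 + 3*y + 10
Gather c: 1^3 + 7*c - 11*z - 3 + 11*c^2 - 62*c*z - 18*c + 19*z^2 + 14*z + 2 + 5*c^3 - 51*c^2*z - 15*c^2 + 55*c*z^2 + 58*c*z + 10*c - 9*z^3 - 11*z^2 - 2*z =5*c^3 + c^2*(-51*z - 4) + c*(55*z^2 - 4*z - 1) - 9*z^3 + 8*z^2 + z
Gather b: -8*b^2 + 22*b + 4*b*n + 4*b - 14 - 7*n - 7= -8*b^2 + b*(4*n + 26) - 7*n - 21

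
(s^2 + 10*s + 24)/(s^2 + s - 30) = (s + 4)/(s - 5)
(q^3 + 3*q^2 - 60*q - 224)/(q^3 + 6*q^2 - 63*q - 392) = (q + 4)/(q + 7)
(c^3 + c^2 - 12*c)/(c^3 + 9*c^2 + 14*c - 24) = c*(c - 3)/(c^2 + 5*c - 6)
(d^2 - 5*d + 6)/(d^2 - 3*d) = (d - 2)/d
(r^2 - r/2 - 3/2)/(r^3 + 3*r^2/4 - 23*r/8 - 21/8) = 4*(2*r - 3)/(8*r^2 - 2*r - 21)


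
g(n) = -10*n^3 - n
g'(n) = -30*n^2 - 1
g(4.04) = -663.43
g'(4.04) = -490.65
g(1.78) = -58.18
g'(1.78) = -96.05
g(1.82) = -62.11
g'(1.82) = -100.37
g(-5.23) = 1435.79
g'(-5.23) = -821.59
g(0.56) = -2.32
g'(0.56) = -10.41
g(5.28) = -1477.26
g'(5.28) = -837.35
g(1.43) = -30.67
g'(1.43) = -62.35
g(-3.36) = 382.69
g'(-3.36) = -339.69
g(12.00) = -17292.00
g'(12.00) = -4321.00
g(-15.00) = 33765.00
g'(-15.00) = -6751.00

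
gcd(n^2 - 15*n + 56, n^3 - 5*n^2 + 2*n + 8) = 1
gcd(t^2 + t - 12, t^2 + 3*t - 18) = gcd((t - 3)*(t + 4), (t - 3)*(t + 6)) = t - 3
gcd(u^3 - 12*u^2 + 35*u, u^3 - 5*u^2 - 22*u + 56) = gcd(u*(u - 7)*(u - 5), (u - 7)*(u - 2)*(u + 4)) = u - 7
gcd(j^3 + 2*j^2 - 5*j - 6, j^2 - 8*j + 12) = j - 2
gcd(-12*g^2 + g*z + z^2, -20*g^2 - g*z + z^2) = 4*g + z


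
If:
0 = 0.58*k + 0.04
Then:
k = -0.07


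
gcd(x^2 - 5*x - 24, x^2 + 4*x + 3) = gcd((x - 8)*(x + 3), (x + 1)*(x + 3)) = x + 3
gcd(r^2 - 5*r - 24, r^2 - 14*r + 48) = r - 8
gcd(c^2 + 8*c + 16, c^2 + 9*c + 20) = c + 4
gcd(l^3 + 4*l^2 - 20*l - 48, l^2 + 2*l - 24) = l^2 + 2*l - 24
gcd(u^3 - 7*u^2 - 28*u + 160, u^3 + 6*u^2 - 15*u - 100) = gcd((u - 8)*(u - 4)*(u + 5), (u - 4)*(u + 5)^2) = u^2 + u - 20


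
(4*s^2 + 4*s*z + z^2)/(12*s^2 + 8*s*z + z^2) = (2*s + z)/(6*s + z)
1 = 1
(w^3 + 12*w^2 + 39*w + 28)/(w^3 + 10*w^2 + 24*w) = (w^2 + 8*w + 7)/(w*(w + 6))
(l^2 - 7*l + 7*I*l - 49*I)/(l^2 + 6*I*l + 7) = (l - 7)/(l - I)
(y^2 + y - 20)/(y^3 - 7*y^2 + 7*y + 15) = (y^2 + y - 20)/(y^3 - 7*y^2 + 7*y + 15)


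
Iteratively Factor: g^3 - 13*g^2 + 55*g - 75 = (g - 5)*(g^2 - 8*g + 15) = (g - 5)^2*(g - 3)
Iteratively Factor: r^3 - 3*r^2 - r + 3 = (r + 1)*(r^2 - 4*r + 3) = (r - 1)*(r + 1)*(r - 3)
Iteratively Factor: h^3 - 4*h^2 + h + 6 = (h + 1)*(h^2 - 5*h + 6) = (h - 2)*(h + 1)*(h - 3)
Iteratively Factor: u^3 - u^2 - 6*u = (u + 2)*(u^2 - 3*u) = u*(u + 2)*(u - 3)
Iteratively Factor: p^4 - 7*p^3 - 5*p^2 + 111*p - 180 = (p - 3)*(p^3 - 4*p^2 - 17*p + 60) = (p - 3)*(p + 4)*(p^2 - 8*p + 15) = (p - 3)^2*(p + 4)*(p - 5)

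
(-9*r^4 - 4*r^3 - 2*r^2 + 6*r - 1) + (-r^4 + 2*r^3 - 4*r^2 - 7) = -10*r^4 - 2*r^3 - 6*r^2 + 6*r - 8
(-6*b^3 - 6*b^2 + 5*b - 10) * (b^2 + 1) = -6*b^5 - 6*b^4 - b^3 - 16*b^2 + 5*b - 10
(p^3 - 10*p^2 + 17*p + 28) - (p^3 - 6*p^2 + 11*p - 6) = -4*p^2 + 6*p + 34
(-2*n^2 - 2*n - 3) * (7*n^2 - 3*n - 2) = -14*n^4 - 8*n^3 - 11*n^2 + 13*n + 6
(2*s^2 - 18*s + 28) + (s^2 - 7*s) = 3*s^2 - 25*s + 28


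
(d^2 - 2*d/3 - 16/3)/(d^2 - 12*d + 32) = (3*d^2 - 2*d - 16)/(3*(d^2 - 12*d + 32))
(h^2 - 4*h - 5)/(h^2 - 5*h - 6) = (h - 5)/(h - 6)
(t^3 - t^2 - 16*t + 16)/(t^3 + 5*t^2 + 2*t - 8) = (t - 4)/(t + 2)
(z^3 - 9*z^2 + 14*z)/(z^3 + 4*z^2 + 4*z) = (z^2 - 9*z + 14)/(z^2 + 4*z + 4)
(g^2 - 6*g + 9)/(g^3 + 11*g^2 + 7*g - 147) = (g - 3)/(g^2 + 14*g + 49)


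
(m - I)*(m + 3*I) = m^2 + 2*I*m + 3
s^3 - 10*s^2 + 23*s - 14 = (s - 7)*(s - 2)*(s - 1)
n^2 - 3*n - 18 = (n - 6)*(n + 3)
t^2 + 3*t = t*(t + 3)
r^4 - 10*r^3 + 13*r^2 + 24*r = r*(r - 8)*(r - 3)*(r + 1)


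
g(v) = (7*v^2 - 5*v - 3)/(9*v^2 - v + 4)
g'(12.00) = 0.00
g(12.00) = 0.73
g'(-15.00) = 0.00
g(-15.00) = 0.81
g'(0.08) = -0.88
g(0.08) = -0.84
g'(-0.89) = -0.63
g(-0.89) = 0.58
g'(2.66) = 0.13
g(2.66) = 0.51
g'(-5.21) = 0.01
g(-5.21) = 0.84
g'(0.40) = 1.07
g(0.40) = -0.77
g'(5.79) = 0.02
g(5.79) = 0.68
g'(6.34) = 0.02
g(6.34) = 0.69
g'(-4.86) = 0.01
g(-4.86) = 0.84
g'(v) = (1 - 18*v)*(7*v^2 - 5*v - 3)/(9*v^2 - v + 4)^2 + (14*v - 5)/(9*v^2 - v + 4)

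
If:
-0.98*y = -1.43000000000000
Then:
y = 1.46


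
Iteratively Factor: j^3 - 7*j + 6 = (j + 3)*(j^2 - 3*j + 2) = (j - 1)*(j + 3)*(j - 2)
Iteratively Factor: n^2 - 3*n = (n)*(n - 3)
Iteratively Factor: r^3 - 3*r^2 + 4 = (r + 1)*(r^2 - 4*r + 4) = (r - 2)*(r + 1)*(r - 2)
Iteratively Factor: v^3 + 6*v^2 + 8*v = (v)*(v^2 + 6*v + 8) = v*(v + 4)*(v + 2)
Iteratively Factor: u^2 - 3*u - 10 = (u - 5)*(u + 2)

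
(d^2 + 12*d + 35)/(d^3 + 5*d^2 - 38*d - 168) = (d + 5)/(d^2 - 2*d - 24)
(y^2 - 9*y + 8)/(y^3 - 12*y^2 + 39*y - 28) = (y - 8)/(y^2 - 11*y + 28)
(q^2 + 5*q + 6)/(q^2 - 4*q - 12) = (q + 3)/(q - 6)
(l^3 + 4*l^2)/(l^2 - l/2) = 2*l*(l + 4)/(2*l - 1)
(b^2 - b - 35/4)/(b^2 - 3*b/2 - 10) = (b - 7/2)/(b - 4)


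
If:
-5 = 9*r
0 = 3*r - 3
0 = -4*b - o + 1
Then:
No Solution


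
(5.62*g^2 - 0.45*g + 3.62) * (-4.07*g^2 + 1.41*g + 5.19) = -22.8734*g^4 + 9.7557*g^3 + 13.7999*g^2 + 2.7687*g + 18.7878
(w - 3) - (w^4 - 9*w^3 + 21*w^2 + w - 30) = -w^4 + 9*w^3 - 21*w^2 + 27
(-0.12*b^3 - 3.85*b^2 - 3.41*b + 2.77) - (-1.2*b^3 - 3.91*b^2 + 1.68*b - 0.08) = 1.08*b^3 + 0.0600000000000001*b^2 - 5.09*b + 2.85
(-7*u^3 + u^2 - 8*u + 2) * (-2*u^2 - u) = 14*u^5 + 5*u^4 + 15*u^3 + 4*u^2 - 2*u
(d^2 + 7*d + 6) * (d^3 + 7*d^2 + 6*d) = d^5 + 14*d^4 + 61*d^3 + 84*d^2 + 36*d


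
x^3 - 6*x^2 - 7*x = x*(x - 7)*(x + 1)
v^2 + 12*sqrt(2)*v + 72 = (v + 6*sqrt(2))^2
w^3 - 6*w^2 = w^2*(w - 6)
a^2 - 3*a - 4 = (a - 4)*(a + 1)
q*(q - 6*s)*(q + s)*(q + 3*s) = q^4 - 2*q^3*s - 21*q^2*s^2 - 18*q*s^3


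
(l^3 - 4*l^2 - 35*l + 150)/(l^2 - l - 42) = (l^2 - 10*l + 25)/(l - 7)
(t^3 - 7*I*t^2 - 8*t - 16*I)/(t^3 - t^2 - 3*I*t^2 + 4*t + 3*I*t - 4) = (t - 4*I)/(t - 1)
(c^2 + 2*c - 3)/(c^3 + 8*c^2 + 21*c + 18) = (c - 1)/(c^2 + 5*c + 6)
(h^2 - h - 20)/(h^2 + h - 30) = (h + 4)/(h + 6)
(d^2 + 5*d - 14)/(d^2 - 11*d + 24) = (d^2 + 5*d - 14)/(d^2 - 11*d + 24)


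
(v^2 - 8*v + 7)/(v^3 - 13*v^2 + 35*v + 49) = (v - 1)/(v^2 - 6*v - 7)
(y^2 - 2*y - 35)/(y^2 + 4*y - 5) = (y - 7)/(y - 1)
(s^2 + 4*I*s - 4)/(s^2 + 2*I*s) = (s + 2*I)/s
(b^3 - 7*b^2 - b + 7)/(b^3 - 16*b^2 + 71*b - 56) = (b + 1)/(b - 8)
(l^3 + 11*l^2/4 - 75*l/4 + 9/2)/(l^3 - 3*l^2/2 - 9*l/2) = (4*l^2 + 23*l - 6)/(2*l*(2*l + 3))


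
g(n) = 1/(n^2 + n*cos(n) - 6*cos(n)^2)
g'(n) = (n*sin(n) - 2*n - 12*sin(n)*cos(n) - cos(n))/(n^2 + n*cos(n) - 6*cos(n)^2)^2 = (n*sin(n) - 2*n - 6*sin(2*n) - cos(n))/(n^2 + n*cos(n) - 6*cos(n)^2)^2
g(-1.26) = 1.56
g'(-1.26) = 16.81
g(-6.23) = 0.04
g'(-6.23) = 0.01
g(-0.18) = -0.17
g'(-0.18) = 0.04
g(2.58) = 5.74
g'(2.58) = 81.34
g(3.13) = 1.50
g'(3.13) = -11.40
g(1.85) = 0.41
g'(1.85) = 0.25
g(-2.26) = 0.24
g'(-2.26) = 0.06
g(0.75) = -0.48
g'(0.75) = -1.75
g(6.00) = 0.03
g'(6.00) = -0.00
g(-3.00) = 0.16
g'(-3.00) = 0.15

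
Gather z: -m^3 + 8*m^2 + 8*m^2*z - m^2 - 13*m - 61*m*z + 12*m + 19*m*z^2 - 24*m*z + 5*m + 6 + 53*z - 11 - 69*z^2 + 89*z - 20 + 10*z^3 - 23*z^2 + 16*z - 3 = -m^3 + 7*m^2 + 4*m + 10*z^3 + z^2*(19*m - 92) + z*(8*m^2 - 85*m + 158) - 28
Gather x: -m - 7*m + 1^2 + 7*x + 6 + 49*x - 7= -8*m + 56*x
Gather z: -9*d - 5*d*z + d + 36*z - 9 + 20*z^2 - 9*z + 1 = -8*d + 20*z^2 + z*(27 - 5*d) - 8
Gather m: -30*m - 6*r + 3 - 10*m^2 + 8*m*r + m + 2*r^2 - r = -10*m^2 + m*(8*r - 29) + 2*r^2 - 7*r + 3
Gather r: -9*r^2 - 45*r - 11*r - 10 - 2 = -9*r^2 - 56*r - 12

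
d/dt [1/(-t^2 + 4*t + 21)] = 2*(t - 2)/(-t^2 + 4*t + 21)^2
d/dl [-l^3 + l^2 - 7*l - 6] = -3*l^2 + 2*l - 7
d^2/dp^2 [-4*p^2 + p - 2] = -8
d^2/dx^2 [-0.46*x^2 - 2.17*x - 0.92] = -0.920000000000000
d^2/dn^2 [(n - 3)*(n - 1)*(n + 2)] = 6*n - 4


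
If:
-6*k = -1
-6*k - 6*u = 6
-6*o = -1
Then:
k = 1/6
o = 1/6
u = -7/6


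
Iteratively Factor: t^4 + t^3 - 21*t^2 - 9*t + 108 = (t + 4)*(t^3 - 3*t^2 - 9*t + 27) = (t - 3)*(t + 4)*(t^2 - 9) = (t - 3)^2*(t + 4)*(t + 3)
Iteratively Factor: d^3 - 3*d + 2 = (d + 2)*(d^2 - 2*d + 1) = (d - 1)*(d + 2)*(d - 1)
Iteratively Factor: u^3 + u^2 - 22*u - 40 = (u + 4)*(u^2 - 3*u - 10) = (u + 2)*(u + 4)*(u - 5)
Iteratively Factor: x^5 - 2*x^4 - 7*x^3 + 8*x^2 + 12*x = (x)*(x^4 - 2*x^3 - 7*x^2 + 8*x + 12) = x*(x - 3)*(x^3 + x^2 - 4*x - 4) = x*(x - 3)*(x + 2)*(x^2 - x - 2) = x*(x - 3)*(x - 2)*(x + 2)*(x + 1)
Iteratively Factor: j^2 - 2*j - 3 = (j - 3)*(j + 1)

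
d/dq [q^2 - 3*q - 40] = 2*q - 3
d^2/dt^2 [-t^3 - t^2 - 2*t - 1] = -6*t - 2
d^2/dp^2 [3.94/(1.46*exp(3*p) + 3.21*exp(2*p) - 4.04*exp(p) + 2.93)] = ((-51.7716*exp(2*p) - 50.5896*exp(p) + 15.9176)*(1.46*exp(3*p) + 3.21*exp(2*p) - 4.04*exp(p) + 2.93) + 3.94*(4.38*exp(2*p) + 6.42*exp(p) - 4.04)*(8.76*exp(2*p) + 12.84*exp(p) - 8.08)*exp(p))*exp(p)/(1.46*exp(3*p) + 3.21*exp(2*p) - 4.04*exp(p) + 2.93)^3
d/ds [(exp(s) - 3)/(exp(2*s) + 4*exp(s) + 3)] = (-2*(exp(s) - 3)*(exp(s) + 2) + exp(2*s) + 4*exp(s) + 3)*exp(s)/(exp(2*s) + 4*exp(s) + 3)^2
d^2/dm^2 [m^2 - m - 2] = 2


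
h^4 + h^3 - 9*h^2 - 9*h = h*(h - 3)*(h + 1)*(h + 3)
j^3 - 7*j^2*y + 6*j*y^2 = j*(j - 6*y)*(j - y)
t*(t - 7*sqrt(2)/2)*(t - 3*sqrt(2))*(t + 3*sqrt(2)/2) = t^4 - 5*sqrt(2)*t^3 + 3*t^2/2 + 63*sqrt(2)*t/2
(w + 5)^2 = w^2 + 10*w + 25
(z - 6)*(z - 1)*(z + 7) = z^3 - 43*z + 42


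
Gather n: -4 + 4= 0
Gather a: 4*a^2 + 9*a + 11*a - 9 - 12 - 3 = 4*a^2 + 20*a - 24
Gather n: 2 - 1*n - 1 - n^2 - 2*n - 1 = -n^2 - 3*n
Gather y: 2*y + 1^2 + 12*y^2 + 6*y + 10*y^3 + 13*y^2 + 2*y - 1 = 10*y^3 + 25*y^2 + 10*y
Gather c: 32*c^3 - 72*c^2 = 32*c^3 - 72*c^2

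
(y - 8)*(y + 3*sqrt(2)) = y^2 - 8*y + 3*sqrt(2)*y - 24*sqrt(2)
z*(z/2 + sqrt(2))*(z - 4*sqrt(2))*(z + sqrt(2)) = z^4/2 - sqrt(2)*z^3/2 - 10*z^2 - 8*sqrt(2)*z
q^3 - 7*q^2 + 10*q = q*(q - 5)*(q - 2)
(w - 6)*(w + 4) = w^2 - 2*w - 24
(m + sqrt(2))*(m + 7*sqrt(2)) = m^2 + 8*sqrt(2)*m + 14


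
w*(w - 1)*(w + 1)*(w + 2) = w^4 + 2*w^3 - w^2 - 2*w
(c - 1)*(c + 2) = c^2 + c - 2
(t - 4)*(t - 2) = t^2 - 6*t + 8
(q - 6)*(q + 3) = q^2 - 3*q - 18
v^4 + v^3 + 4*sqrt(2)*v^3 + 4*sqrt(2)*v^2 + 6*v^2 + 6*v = v*(v + 3*sqrt(2))*(sqrt(2)*v/2 + 1)*(sqrt(2)*v + sqrt(2))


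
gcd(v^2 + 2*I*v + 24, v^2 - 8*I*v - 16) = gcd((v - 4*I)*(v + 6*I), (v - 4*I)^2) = v - 4*I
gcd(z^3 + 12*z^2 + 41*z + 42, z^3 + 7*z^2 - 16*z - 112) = z + 7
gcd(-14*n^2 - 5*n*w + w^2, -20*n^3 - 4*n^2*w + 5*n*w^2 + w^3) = 2*n + w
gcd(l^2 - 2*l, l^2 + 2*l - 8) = l - 2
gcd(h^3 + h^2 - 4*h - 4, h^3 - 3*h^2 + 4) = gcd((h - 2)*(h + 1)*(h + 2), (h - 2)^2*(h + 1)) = h^2 - h - 2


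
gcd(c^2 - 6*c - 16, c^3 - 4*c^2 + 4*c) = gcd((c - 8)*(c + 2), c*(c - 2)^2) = 1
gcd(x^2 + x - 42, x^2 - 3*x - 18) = x - 6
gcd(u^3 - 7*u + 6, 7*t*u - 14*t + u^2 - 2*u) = u - 2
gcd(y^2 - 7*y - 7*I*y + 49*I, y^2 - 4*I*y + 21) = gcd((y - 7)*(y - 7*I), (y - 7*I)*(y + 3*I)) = y - 7*I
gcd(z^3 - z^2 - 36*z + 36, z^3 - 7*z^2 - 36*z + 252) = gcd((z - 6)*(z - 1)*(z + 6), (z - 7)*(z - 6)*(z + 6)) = z^2 - 36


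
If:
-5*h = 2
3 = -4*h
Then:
No Solution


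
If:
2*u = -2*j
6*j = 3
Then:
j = 1/2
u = -1/2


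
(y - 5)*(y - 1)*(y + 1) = y^3 - 5*y^2 - y + 5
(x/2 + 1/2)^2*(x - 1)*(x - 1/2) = x^4/4 + x^3/8 - 3*x^2/8 - x/8 + 1/8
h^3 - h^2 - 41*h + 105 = (h - 5)*(h - 3)*(h + 7)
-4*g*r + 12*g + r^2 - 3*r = (-4*g + r)*(r - 3)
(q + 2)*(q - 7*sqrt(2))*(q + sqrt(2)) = q^3 - 6*sqrt(2)*q^2 + 2*q^2 - 12*sqrt(2)*q - 14*q - 28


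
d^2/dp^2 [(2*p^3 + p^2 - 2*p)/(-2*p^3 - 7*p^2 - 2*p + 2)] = 4*(12*p^6 + 24*p^5 + 24*p^4 + 20*p^3 + 15*p^2 + 30*p + 2)/(8*p^9 + 84*p^8 + 318*p^7 + 487*p^6 + 150*p^5 - 258*p^4 - 136*p^3 + 60*p^2 + 24*p - 8)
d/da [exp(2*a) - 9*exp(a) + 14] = (2*exp(a) - 9)*exp(a)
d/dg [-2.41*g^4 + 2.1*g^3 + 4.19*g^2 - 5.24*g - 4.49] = -9.64*g^3 + 6.3*g^2 + 8.38*g - 5.24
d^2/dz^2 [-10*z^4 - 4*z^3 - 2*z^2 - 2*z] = -120*z^2 - 24*z - 4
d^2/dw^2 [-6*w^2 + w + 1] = -12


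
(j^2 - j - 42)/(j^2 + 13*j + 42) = (j - 7)/(j + 7)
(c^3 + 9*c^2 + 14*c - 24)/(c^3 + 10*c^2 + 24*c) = (c - 1)/c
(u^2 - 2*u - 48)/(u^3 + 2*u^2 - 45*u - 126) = (u - 8)/(u^2 - 4*u - 21)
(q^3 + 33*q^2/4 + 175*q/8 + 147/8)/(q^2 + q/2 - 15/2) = (8*q^2 + 42*q + 49)/(4*(2*q - 5))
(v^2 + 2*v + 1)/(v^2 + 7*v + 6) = (v + 1)/(v + 6)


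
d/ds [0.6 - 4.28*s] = -4.28000000000000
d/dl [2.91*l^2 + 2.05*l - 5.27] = 5.82*l + 2.05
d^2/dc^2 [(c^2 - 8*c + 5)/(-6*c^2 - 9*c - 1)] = 4*(171*c^3 - 261*c^2 - 477*c - 224)/(216*c^6 + 972*c^5 + 1566*c^4 + 1053*c^3 + 261*c^2 + 27*c + 1)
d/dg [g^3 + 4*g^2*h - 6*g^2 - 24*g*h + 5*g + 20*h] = 3*g^2 + 8*g*h - 12*g - 24*h + 5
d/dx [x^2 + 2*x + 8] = 2*x + 2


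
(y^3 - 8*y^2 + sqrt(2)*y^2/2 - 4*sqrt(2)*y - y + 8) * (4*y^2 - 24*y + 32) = 4*y^5 - 56*y^4 + 2*sqrt(2)*y^4 - 28*sqrt(2)*y^3 + 220*y^3 - 200*y^2 + 112*sqrt(2)*y^2 - 224*y - 128*sqrt(2)*y + 256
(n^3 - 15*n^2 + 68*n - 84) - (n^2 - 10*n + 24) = n^3 - 16*n^2 + 78*n - 108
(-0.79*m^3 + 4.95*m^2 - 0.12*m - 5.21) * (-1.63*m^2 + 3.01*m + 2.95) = 1.2877*m^5 - 10.4464*m^4 + 12.7646*m^3 + 22.7336*m^2 - 16.0361*m - 15.3695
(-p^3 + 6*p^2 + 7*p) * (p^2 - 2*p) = -p^5 + 8*p^4 - 5*p^3 - 14*p^2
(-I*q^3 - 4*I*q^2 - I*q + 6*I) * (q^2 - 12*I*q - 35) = -I*q^5 - 12*q^4 - 4*I*q^4 - 48*q^3 + 34*I*q^3 - 12*q^2 + 146*I*q^2 + 72*q + 35*I*q - 210*I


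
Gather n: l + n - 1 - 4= l + n - 5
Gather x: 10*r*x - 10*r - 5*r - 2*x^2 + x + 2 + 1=-15*r - 2*x^2 + x*(10*r + 1) + 3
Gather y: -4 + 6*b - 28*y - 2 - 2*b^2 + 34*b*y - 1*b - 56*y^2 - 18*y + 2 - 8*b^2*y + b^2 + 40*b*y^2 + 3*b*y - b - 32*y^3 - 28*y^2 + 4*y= -b^2 + 4*b - 32*y^3 + y^2*(40*b - 84) + y*(-8*b^2 + 37*b - 42) - 4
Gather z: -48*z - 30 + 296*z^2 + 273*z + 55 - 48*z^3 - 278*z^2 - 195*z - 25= -48*z^3 + 18*z^2 + 30*z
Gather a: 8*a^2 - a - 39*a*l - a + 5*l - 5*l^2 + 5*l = 8*a^2 + a*(-39*l - 2) - 5*l^2 + 10*l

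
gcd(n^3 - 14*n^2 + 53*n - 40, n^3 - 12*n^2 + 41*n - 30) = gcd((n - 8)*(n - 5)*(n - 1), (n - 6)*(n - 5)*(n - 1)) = n^2 - 6*n + 5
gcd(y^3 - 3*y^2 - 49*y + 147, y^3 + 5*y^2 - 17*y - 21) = y^2 + 4*y - 21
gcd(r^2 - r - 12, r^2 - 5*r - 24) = r + 3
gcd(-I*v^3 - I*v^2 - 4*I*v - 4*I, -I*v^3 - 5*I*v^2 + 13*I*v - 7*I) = 1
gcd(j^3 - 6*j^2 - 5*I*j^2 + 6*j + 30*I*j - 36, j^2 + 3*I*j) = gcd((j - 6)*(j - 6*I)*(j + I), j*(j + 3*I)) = 1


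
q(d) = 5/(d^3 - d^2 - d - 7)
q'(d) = 5*(-3*d^2 + 2*d + 1)/(d^3 - d^2 - d - 7)^2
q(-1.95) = -0.31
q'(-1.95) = -0.27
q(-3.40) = -0.09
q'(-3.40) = -0.07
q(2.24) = -1.66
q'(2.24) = -5.25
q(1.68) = -0.74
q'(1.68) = -0.45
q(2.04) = -1.06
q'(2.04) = -1.67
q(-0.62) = -0.71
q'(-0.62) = -0.14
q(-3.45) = -0.09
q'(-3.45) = -0.07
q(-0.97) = -0.63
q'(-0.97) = -0.30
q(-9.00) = -0.00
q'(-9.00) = 0.00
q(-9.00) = -0.00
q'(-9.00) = 0.00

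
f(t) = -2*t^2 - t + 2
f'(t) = -4*t - 1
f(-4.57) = -35.20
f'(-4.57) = 17.28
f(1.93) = -7.38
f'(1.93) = -8.72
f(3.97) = -33.49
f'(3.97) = -16.88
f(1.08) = -1.41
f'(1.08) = -5.32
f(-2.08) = -4.57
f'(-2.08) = 7.32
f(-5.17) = -46.29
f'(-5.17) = 19.68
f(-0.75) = 1.62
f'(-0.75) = 2.00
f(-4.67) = -36.95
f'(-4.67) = 17.68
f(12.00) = -298.00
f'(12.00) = -49.00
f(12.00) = -298.00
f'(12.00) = -49.00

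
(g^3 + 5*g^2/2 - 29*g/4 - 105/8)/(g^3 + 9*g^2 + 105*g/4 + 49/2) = (4*g^2 - 4*g - 15)/(2*(2*g^2 + 11*g + 14))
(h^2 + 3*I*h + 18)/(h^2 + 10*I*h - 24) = (h - 3*I)/(h + 4*I)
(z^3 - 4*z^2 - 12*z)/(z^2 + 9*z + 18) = z*(z^2 - 4*z - 12)/(z^2 + 9*z + 18)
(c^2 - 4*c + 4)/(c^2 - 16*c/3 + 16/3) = 3*(c^2 - 4*c + 4)/(3*c^2 - 16*c + 16)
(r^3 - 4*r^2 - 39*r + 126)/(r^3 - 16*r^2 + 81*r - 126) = (r + 6)/(r - 6)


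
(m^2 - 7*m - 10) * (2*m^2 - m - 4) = 2*m^4 - 15*m^3 - 17*m^2 + 38*m + 40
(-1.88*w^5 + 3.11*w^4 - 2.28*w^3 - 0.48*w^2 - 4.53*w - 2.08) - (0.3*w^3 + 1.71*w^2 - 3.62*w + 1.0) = -1.88*w^5 + 3.11*w^4 - 2.58*w^3 - 2.19*w^2 - 0.91*w - 3.08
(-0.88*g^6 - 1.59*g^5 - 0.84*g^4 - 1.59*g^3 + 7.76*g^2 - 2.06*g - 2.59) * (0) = 0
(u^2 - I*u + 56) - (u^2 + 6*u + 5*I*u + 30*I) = -6*u - 6*I*u + 56 - 30*I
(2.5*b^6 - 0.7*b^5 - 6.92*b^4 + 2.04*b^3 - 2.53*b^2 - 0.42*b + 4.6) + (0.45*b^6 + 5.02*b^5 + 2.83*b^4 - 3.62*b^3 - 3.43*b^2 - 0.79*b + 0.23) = 2.95*b^6 + 4.32*b^5 - 4.09*b^4 - 1.58*b^3 - 5.96*b^2 - 1.21*b + 4.83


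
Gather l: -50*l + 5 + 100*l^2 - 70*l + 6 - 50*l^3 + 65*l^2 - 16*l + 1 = -50*l^3 + 165*l^2 - 136*l + 12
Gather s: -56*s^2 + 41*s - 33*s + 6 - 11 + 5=-56*s^2 + 8*s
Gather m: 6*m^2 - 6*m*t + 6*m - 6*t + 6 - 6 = 6*m^2 + m*(6 - 6*t) - 6*t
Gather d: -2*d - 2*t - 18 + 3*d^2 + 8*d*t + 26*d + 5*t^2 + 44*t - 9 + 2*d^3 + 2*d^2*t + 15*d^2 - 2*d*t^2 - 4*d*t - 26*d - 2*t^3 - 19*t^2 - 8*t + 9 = 2*d^3 + d^2*(2*t + 18) + d*(-2*t^2 + 4*t - 2) - 2*t^3 - 14*t^2 + 34*t - 18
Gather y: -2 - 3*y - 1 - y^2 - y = -y^2 - 4*y - 3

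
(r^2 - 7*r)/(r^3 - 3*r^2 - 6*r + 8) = r*(r - 7)/(r^3 - 3*r^2 - 6*r + 8)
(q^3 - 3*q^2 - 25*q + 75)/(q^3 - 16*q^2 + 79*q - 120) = (q + 5)/(q - 8)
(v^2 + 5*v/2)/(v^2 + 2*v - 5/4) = 2*v/(2*v - 1)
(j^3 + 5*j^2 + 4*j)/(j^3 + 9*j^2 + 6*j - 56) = j*(j + 1)/(j^2 + 5*j - 14)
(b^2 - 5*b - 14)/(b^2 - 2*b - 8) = (b - 7)/(b - 4)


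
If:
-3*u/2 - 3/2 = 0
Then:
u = -1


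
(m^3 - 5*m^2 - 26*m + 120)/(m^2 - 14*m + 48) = (m^2 + m - 20)/(m - 8)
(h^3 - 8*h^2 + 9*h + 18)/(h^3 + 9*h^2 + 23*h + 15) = (h^2 - 9*h + 18)/(h^2 + 8*h + 15)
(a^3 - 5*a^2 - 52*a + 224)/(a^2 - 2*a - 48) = (a^2 + 3*a - 28)/(a + 6)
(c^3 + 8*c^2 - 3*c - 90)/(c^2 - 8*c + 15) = (c^2 + 11*c + 30)/(c - 5)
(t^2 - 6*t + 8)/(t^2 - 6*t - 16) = (-t^2 + 6*t - 8)/(-t^2 + 6*t + 16)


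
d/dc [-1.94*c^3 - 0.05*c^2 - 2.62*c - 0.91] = -5.82*c^2 - 0.1*c - 2.62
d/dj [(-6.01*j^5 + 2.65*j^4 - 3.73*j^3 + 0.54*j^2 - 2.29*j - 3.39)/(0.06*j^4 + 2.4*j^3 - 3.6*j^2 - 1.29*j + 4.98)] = (-0.3606*j^8 - 28.848*j^7 + 71.4918*j^6 + 11.8668*j^5 - 147.3603*j^4 + 74.217*j^3 - 40.2588*j^2 - 19.0296*j - 15.7773)/(0.0036*j^8 + 0.288*j^7 + 5.328*j^6 - 17.4348*j^5 + 7.3656*j^4 + 33.192*j^3 - 34.1919*j^2 - 12.8484*j + 24.8004)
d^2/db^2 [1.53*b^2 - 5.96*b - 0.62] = 3.06000000000000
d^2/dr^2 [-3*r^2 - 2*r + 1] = -6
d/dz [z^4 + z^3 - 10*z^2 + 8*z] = 4*z^3 + 3*z^2 - 20*z + 8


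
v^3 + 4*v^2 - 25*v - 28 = (v - 4)*(v + 1)*(v + 7)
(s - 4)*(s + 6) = s^2 + 2*s - 24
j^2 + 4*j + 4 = (j + 2)^2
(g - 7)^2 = g^2 - 14*g + 49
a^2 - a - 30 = (a - 6)*(a + 5)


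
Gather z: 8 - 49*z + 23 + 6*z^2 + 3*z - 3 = 6*z^2 - 46*z + 28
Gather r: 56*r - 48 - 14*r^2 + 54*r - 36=-14*r^2 + 110*r - 84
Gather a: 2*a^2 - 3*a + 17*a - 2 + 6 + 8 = 2*a^2 + 14*a + 12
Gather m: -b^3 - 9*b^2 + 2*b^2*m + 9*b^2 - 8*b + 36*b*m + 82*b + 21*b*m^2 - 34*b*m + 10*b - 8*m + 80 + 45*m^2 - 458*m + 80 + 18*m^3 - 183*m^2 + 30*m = -b^3 + 84*b + 18*m^3 + m^2*(21*b - 138) + m*(2*b^2 + 2*b - 436) + 160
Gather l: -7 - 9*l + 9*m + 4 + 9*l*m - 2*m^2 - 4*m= l*(9*m - 9) - 2*m^2 + 5*m - 3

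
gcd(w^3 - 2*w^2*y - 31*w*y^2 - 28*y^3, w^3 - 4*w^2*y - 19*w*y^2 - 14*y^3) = -w^2 + 6*w*y + 7*y^2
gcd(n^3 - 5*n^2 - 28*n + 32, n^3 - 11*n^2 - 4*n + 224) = n^2 - 4*n - 32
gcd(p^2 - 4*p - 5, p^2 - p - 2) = p + 1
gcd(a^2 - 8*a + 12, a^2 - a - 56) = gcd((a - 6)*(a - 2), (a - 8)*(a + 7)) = 1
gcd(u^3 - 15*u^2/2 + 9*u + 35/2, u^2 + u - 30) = u - 5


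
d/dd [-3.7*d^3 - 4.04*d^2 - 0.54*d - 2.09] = -11.1*d^2 - 8.08*d - 0.54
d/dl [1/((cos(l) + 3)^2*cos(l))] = 3*(sin(l)/cos(l)^2 + tan(l))/(cos(l) + 3)^3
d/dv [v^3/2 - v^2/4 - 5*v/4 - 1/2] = 3*v^2/2 - v/2 - 5/4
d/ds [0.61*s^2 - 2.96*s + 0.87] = 1.22*s - 2.96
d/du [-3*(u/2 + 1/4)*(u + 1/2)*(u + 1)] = -9*u^2/2 - 6*u - 15/8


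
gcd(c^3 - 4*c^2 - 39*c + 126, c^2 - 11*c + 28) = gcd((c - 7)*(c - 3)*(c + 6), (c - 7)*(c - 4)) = c - 7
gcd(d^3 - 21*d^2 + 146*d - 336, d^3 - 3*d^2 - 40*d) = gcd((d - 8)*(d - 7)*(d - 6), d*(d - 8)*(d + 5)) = d - 8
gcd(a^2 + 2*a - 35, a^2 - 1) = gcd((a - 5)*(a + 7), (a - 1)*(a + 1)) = 1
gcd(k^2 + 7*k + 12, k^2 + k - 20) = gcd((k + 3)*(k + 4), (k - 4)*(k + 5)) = 1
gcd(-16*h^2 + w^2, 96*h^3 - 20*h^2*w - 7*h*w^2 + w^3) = 4*h + w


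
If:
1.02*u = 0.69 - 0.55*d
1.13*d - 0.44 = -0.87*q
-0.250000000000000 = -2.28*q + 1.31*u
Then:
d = 0.01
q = 0.50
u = 0.67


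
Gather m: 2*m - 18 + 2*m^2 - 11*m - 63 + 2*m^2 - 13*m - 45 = 4*m^2 - 22*m - 126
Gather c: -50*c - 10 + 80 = 70 - 50*c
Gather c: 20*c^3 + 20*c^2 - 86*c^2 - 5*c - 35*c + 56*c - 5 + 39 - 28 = 20*c^3 - 66*c^2 + 16*c + 6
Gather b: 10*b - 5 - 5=10*b - 10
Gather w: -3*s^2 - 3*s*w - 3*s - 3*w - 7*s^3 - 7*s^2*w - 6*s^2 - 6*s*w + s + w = -7*s^3 - 9*s^2 - 2*s + w*(-7*s^2 - 9*s - 2)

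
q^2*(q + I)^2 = q^4 + 2*I*q^3 - q^2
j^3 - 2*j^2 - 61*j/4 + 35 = (j - 7/2)*(j - 5/2)*(j + 4)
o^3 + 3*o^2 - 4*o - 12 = (o - 2)*(o + 2)*(o + 3)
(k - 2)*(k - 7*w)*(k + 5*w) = k^3 - 2*k^2*w - 2*k^2 - 35*k*w^2 + 4*k*w + 70*w^2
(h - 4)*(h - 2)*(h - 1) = h^3 - 7*h^2 + 14*h - 8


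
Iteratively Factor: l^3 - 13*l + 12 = (l - 1)*(l^2 + l - 12) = (l - 1)*(l + 4)*(l - 3)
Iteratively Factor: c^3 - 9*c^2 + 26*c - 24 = (c - 3)*(c^2 - 6*c + 8) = (c - 3)*(c - 2)*(c - 4)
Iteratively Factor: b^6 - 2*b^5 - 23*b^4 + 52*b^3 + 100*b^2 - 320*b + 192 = (b - 2)*(b^5 - 23*b^3 + 6*b^2 + 112*b - 96) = (b - 2)*(b + 4)*(b^4 - 4*b^3 - 7*b^2 + 34*b - 24) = (b - 2)^2*(b + 4)*(b^3 - 2*b^2 - 11*b + 12) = (b - 2)^2*(b - 1)*(b + 4)*(b^2 - b - 12) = (b - 2)^2*(b - 1)*(b + 3)*(b + 4)*(b - 4)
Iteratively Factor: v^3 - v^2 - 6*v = (v + 2)*(v^2 - 3*v) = (v - 3)*(v + 2)*(v)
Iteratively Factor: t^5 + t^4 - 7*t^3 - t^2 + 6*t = (t + 3)*(t^4 - 2*t^3 - t^2 + 2*t) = (t + 1)*(t + 3)*(t^3 - 3*t^2 + 2*t) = (t - 1)*(t + 1)*(t + 3)*(t^2 - 2*t) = t*(t - 1)*(t + 1)*(t + 3)*(t - 2)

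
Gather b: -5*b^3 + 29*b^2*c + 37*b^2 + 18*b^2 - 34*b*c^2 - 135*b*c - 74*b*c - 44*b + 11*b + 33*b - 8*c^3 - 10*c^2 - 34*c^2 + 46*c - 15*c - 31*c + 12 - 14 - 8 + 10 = -5*b^3 + b^2*(29*c + 55) + b*(-34*c^2 - 209*c) - 8*c^3 - 44*c^2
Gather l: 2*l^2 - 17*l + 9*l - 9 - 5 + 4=2*l^2 - 8*l - 10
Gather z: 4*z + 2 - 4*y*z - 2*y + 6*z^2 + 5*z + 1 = -2*y + 6*z^2 + z*(9 - 4*y) + 3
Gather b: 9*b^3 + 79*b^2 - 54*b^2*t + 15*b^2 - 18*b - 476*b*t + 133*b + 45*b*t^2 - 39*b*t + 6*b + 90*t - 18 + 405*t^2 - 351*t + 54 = 9*b^3 + b^2*(94 - 54*t) + b*(45*t^2 - 515*t + 121) + 405*t^2 - 261*t + 36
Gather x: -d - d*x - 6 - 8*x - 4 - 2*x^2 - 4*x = -d - 2*x^2 + x*(-d - 12) - 10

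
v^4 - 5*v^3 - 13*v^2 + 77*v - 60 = (v - 5)*(v - 3)*(v - 1)*(v + 4)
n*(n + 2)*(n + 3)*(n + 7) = n^4 + 12*n^3 + 41*n^2 + 42*n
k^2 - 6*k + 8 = (k - 4)*(k - 2)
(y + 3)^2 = y^2 + 6*y + 9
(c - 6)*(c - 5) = c^2 - 11*c + 30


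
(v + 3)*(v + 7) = v^2 + 10*v + 21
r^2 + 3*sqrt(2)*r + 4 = (r + sqrt(2))*(r + 2*sqrt(2))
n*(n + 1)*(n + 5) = n^3 + 6*n^2 + 5*n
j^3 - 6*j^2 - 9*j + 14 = (j - 7)*(j - 1)*(j + 2)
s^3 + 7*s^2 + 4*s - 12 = (s - 1)*(s + 2)*(s + 6)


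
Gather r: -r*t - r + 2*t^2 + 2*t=r*(-t - 1) + 2*t^2 + 2*t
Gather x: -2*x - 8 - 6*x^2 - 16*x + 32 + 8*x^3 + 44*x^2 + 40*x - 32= 8*x^3 + 38*x^2 + 22*x - 8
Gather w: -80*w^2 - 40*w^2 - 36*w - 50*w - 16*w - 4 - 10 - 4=-120*w^2 - 102*w - 18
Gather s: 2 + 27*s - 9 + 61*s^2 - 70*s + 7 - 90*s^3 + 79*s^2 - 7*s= -90*s^3 + 140*s^2 - 50*s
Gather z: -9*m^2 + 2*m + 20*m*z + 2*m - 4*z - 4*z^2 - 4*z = -9*m^2 + 4*m - 4*z^2 + z*(20*m - 8)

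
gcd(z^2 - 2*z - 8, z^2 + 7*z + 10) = z + 2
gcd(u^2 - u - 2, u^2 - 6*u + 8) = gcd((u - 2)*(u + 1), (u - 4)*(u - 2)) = u - 2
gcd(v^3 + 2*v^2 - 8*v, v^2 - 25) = 1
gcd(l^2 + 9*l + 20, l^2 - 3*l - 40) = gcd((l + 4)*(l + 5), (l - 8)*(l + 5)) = l + 5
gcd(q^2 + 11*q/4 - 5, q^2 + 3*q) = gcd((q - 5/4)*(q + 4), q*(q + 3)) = 1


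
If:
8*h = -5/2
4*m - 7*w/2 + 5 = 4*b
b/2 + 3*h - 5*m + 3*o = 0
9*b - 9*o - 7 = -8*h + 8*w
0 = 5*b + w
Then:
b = -103/1618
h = -5/16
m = -13399/12944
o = -3403/2427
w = 515/1618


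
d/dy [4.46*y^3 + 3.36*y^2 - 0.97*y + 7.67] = 13.38*y^2 + 6.72*y - 0.97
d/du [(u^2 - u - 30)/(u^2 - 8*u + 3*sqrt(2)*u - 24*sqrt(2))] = ((2*u - 1)*(u^2 - 8*u + 3*sqrt(2)*u - 24*sqrt(2)) + (2*u - 8 + 3*sqrt(2))*(-u^2 + u + 30))/(u^2 - 8*u + 3*sqrt(2)*u - 24*sqrt(2))^2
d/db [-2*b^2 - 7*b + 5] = -4*b - 7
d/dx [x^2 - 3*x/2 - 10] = 2*x - 3/2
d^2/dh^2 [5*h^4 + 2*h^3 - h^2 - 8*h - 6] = 60*h^2 + 12*h - 2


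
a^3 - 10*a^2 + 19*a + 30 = (a - 6)*(a - 5)*(a + 1)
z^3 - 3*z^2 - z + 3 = (z - 3)*(z - 1)*(z + 1)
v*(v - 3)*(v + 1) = v^3 - 2*v^2 - 3*v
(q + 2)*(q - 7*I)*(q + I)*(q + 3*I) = q^4 + 2*q^3 - 3*I*q^3 + 25*q^2 - 6*I*q^2 + 50*q + 21*I*q + 42*I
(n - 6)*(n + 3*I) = n^2 - 6*n + 3*I*n - 18*I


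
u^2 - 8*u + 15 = (u - 5)*(u - 3)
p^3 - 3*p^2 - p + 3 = (p - 3)*(p - 1)*(p + 1)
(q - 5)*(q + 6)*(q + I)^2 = q^4 + q^3 + 2*I*q^3 - 31*q^2 + 2*I*q^2 - q - 60*I*q + 30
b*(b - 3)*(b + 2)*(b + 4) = b^4 + 3*b^3 - 10*b^2 - 24*b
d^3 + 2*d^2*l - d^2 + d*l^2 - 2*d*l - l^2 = (d - 1)*(d + l)^2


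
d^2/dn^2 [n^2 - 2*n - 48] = 2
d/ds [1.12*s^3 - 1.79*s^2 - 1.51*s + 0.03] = 3.36*s^2 - 3.58*s - 1.51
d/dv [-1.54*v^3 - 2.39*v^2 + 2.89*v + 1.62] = -4.62*v^2 - 4.78*v + 2.89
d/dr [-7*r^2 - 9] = -14*r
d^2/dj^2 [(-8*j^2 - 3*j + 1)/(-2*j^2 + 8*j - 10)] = (35*j^3 - 123*j^2 - 33*j + 249)/(j^6 - 12*j^5 + 63*j^4 - 184*j^3 + 315*j^2 - 300*j + 125)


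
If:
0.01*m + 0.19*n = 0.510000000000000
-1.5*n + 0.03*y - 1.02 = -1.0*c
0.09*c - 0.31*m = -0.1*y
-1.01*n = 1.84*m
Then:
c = 5.45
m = -1.52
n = 2.76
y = -9.61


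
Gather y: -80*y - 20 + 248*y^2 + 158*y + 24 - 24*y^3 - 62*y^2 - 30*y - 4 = -24*y^3 + 186*y^2 + 48*y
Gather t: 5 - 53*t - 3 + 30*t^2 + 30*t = 30*t^2 - 23*t + 2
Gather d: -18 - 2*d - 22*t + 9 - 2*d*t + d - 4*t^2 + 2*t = d*(-2*t - 1) - 4*t^2 - 20*t - 9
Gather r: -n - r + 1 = -n - r + 1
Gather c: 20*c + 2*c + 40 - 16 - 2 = 22*c + 22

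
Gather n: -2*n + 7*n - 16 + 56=5*n + 40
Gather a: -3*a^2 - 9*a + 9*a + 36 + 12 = 48 - 3*a^2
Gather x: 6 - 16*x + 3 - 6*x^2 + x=-6*x^2 - 15*x + 9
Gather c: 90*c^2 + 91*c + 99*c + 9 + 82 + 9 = 90*c^2 + 190*c + 100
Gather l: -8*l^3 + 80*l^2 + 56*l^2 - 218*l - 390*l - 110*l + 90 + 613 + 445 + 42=-8*l^3 + 136*l^2 - 718*l + 1190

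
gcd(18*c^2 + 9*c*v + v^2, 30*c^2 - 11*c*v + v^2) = 1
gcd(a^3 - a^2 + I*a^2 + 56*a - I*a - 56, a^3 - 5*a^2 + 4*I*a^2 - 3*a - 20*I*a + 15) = 1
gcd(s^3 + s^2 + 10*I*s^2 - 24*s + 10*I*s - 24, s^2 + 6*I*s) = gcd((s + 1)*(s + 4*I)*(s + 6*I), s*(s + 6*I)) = s + 6*I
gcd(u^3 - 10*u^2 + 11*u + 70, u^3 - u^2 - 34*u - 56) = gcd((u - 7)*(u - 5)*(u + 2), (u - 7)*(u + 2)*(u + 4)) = u^2 - 5*u - 14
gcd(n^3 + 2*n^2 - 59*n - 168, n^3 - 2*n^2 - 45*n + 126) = n + 7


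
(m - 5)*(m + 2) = m^2 - 3*m - 10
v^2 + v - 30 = (v - 5)*(v + 6)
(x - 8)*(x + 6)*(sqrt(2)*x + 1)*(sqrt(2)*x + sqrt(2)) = 2*x^4 - 2*x^3 + sqrt(2)*x^3 - 100*x^2 - sqrt(2)*x^2 - 96*x - 50*sqrt(2)*x - 48*sqrt(2)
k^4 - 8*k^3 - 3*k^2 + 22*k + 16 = (k - 8)*(k - 2)*(k + 1)^2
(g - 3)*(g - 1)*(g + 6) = g^3 + 2*g^2 - 21*g + 18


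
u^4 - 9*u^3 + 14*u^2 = u^2*(u - 7)*(u - 2)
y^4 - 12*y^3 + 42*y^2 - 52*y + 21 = (y - 7)*(y - 3)*(y - 1)^2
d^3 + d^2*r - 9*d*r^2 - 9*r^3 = (d - 3*r)*(d + r)*(d + 3*r)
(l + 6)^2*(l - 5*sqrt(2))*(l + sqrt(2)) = l^4 - 4*sqrt(2)*l^3 + 12*l^3 - 48*sqrt(2)*l^2 + 26*l^2 - 144*sqrt(2)*l - 120*l - 360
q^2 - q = q*(q - 1)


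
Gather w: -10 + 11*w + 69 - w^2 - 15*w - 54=-w^2 - 4*w + 5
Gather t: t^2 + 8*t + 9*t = t^2 + 17*t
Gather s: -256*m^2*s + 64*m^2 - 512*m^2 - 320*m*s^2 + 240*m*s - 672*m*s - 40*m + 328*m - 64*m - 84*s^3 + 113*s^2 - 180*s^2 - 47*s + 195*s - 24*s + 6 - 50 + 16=-448*m^2 + 224*m - 84*s^3 + s^2*(-320*m - 67) + s*(-256*m^2 - 432*m + 124) - 28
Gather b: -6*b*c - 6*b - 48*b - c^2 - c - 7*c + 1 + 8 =b*(-6*c - 54) - c^2 - 8*c + 9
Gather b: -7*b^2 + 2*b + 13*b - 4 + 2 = -7*b^2 + 15*b - 2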